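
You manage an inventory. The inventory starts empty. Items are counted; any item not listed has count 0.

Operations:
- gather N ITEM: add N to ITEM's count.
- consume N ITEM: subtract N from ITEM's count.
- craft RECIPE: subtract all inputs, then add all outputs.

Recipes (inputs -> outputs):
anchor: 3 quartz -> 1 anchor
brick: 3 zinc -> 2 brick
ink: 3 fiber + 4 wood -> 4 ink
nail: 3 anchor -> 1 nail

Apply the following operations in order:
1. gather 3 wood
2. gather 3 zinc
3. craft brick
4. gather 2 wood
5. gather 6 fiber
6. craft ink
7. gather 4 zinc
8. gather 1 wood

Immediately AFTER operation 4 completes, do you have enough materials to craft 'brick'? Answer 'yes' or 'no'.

After 1 (gather 3 wood): wood=3
After 2 (gather 3 zinc): wood=3 zinc=3
After 3 (craft brick): brick=2 wood=3
After 4 (gather 2 wood): brick=2 wood=5

Answer: no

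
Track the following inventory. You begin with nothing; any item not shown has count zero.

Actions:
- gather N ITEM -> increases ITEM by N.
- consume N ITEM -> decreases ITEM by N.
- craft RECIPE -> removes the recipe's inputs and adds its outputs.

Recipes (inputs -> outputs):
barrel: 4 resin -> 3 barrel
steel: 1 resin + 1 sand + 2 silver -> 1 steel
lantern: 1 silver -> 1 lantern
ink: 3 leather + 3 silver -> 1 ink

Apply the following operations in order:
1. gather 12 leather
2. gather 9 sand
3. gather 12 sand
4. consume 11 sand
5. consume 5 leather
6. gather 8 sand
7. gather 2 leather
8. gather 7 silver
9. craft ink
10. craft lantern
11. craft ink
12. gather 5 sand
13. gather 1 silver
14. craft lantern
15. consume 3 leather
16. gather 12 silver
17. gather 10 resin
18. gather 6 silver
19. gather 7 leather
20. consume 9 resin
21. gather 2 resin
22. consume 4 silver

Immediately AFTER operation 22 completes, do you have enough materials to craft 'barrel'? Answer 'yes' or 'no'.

After 1 (gather 12 leather): leather=12
After 2 (gather 9 sand): leather=12 sand=9
After 3 (gather 12 sand): leather=12 sand=21
After 4 (consume 11 sand): leather=12 sand=10
After 5 (consume 5 leather): leather=7 sand=10
After 6 (gather 8 sand): leather=7 sand=18
After 7 (gather 2 leather): leather=9 sand=18
After 8 (gather 7 silver): leather=9 sand=18 silver=7
After 9 (craft ink): ink=1 leather=6 sand=18 silver=4
After 10 (craft lantern): ink=1 lantern=1 leather=6 sand=18 silver=3
After 11 (craft ink): ink=2 lantern=1 leather=3 sand=18
After 12 (gather 5 sand): ink=2 lantern=1 leather=3 sand=23
After 13 (gather 1 silver): ink=2 lantern=1 leather=3 sand=23 silver=1
After 14 (craft lantern): ink=2 lantern=2 leather=3 sand=23
After 15 (consume 3 leather): ink=2 lantern=2 sand=23
After 16 (gather 12 silver): ink=2 lantern=2 sand=23 silver=12
After 17 (gather 10 resin): ink=2 lantern=2 resin=10 sand=23 silver=12
After 18 (gather 6 silver): ink=2 lantern=2 resin=10 sand=23 silver=18
After 19 (gather 7 leather): ink=2 lantern=2 leather=7 resin=10 sand=23 silver=18
After 20 (consume 9 resin): ink=2 lantern=2 leather=7 resin=1 sand=23 silver=18
After 21 (gather 2 resin): ink=2 lantern=2 leather=7 resin=3 sand=23 silver=18
After 22 (consume 4 silver): ink=2 lantern=2 leather=7 resin=3 sand=23 silver=14

Answer: no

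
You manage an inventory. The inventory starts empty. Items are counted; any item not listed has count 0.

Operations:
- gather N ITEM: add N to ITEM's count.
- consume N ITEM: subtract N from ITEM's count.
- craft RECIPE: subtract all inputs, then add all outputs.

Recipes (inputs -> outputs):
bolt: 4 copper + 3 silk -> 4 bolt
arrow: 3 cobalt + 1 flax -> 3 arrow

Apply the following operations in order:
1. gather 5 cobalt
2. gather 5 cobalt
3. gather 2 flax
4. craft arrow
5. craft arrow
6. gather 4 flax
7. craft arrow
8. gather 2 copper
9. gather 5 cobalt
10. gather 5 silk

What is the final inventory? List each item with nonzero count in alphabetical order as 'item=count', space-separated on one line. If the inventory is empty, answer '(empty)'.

Answer: arrow=9 cobalt=6 copper=2 flax=3 silk=5

Derivation:
After 1 (gather 5 cobalt): cobalt=5
After 2 (gather 5 cobalt): cobalt=10
After 3 (gather 2 flax): cobalt=10 flax=2
After 4 (craft arrow): arrow=3 cobalt=7 flax=1
After 5 (craft arrow): arrow=6 cobalt=4
After 6 (gather 4 flax): arrow=6 cobalt=4 flax=4
After 7 (craft arrow): arrow=9 cobalt=1 flax=3
After 8 (gather 2 copper): arrow=9 cobalt=1 copper=2 flax=3
After 9 (gather 5 cobalt): arrow=9 cobalt=6 copper=2 flax=3
After 10 (gather 5 silk): arrow=9 cobalt=6 copper=2 flax=3 silk=5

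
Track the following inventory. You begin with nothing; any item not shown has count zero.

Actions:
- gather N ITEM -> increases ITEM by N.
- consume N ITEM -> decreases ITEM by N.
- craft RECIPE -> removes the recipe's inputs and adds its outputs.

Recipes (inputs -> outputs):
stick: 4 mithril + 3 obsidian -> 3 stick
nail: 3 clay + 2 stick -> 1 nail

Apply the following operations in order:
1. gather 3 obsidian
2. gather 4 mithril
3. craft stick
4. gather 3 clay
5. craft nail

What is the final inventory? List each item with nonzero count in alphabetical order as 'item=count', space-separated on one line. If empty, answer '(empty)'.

Answer: nail=1 stick=1

Derivation:
After 1 (gather 3 obsidian): obsidian=3
After 2 (gather 4 mithril): mithril=4 obsidian=3
After 3 (craft stick): stick=3
After 4 (gather 3 clay): clay=3 stick=3
After 5 (craft nail): nail=1 stick=1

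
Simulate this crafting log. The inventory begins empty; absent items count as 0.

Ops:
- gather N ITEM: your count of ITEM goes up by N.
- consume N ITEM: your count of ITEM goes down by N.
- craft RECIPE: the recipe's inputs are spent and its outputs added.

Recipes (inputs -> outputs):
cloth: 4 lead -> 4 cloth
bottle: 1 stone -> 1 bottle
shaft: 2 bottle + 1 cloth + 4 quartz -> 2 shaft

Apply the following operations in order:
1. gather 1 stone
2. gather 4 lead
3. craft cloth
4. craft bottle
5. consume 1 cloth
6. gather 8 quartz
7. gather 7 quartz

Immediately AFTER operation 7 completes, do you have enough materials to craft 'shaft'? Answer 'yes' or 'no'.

Answer: no

Derivation:
After 1 (gather 1 stone): stone=1
After 2 (gather 4 lead): lead=4 stone=1
After 3 (craft cloth): cloth=4 stone=1
After 4 (craft bottle): bottle=1 cloth=4
After 5 (consume 1 cloth): bottle=1 cloth=3
After 6 (gather 8 quartz): bottle=1 cloth=3 quartz=8
After 7 (gather 7 quartz): bottle=1 cloth=3 quartz=15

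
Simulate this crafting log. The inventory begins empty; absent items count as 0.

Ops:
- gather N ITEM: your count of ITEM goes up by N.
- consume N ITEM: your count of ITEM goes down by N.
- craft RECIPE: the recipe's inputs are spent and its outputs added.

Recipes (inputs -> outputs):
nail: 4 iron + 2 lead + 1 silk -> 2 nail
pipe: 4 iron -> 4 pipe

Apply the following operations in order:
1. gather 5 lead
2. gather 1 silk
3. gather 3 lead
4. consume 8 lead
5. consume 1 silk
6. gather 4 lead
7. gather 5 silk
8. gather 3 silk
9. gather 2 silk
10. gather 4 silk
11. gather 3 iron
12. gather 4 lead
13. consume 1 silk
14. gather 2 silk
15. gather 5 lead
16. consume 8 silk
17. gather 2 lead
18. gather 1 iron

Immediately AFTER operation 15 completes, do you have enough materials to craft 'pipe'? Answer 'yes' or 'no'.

Answer: no

Derivation:
After 1 (gather 5 lead): lead=5
After 2 (gather 1 silk): lead=5 silk=1
After 3 (gather 3 lead): lead=8 silk=1
After 4 (consume 8 lead): silk=1
After 5 (consume 1 silk): (empty)
After 6 (gather 4 lead): lead=4
After 7 (gather 5 silk): lead=4 silk=5
After 8 (gather 3 silk): lead=4 silk=8
After 9 (gather 2 silk): lead=4 silk=10
After 10 (gather 4 silk): lead=4 silk=14
After 11 (gather 3 iron): iron=3 lead=4 silk=14
After 12 (gather 4 lead): iron=3 lead=8 silk=14
After 13 (consume 1 silk): iron=3 lead=8 silk=13
After 14 (gather 2 silk): iron=3 lead=8 silk=15
After 15 (gather 5 lead): iron=3 lead=13 silk=15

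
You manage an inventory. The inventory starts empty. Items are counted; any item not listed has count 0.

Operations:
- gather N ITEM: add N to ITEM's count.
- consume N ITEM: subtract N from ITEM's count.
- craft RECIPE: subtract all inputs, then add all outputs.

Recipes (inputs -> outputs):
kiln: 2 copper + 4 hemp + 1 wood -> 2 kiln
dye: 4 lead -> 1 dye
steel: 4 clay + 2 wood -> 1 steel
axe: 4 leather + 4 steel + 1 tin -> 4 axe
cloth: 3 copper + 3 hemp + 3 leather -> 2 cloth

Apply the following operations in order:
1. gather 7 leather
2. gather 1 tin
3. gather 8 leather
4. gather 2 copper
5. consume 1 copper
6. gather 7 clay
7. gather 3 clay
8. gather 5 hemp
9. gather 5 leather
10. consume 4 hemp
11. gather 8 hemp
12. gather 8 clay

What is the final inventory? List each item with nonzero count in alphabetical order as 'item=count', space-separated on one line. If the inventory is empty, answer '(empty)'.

Answer: clay=18 copper=1 hemp=9 leather=20 tin=1

Derivation:
After 1 (gather 7 leather): leather=7
After 2 (gather 1 tin): leather=7 tin=1
After 3 (gather 8 leather): leather=15 tin=1
After 4 (gather 2 copper): copper=2 leather=15 tin=1
After 5 (consume 1 copper): copper=1 leather=15 tin=1
After 6 (gather 7 clay): clay=7 copper=1 leather=15 tin=1
After 7 (gather 3 clay): clay=10 copper=1 leather=15 tin=1
After 8 (gather 5 hemp): clay=10 copper=1 hemp=5 leather=15 tin=1
After 9 (gather 5 leather): clay=10 copper=1 hemp=5 leather=20 tin=1
After 10 (consume 4 hemp): clay=10 copper=1 hemp=1 leather=20 tin=1
After 11 (gather 8 hemp): clay=10 copper=1 hemp=9 leather=20 tin=1
After 12 (gather 8 clay): clay=18 copper=1 hemp=9 leather=20 tin=1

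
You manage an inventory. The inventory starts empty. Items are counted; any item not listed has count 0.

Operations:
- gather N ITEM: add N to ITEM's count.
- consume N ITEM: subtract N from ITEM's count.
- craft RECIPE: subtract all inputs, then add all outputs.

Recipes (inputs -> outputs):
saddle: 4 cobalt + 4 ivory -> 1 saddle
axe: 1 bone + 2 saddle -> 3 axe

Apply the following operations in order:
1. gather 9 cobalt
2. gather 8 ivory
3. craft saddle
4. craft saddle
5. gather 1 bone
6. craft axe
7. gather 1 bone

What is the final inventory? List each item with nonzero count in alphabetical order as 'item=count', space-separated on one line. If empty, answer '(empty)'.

After 1 (gather 9 cobalt): cobalt=9
After 2 (gather 8 ivory): cobalt=9 ivory=8
After 3 (craft saddle): cobalt=5 ivory=4 saddle=1
After 4 (craft saddle): cobalt=1 saddle=2
After 5 (gather 1 bone): bone=1 cobalt=1 saddle=2
After 6 (craft axe): axe=3 cobalt=1
After 7 (gather 1 bone): axe=3 bone=1 cobalt=1

Answer: axe=3 bone=1 cobalt=1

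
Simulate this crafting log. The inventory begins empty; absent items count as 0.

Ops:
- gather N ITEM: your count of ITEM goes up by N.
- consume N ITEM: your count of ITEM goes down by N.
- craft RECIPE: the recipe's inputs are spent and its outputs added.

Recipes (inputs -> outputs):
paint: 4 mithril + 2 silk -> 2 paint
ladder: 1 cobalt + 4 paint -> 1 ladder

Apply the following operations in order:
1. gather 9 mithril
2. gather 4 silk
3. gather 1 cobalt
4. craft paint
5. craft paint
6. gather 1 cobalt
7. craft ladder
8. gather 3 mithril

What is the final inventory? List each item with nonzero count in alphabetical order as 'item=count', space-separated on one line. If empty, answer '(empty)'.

After 1 (gather 9 mithril): mithril=9
After 2 (gather 4 silk): mithril=9 silk=4
After 3 (gather 1 cobalt): cobalt=1 mithril=9 silk=4
After 4 (craft paint): cobalt=1 mithril=5 paint=2 silk=2
After 5 (craft paint): cobalt=1 mithril=1 paint=4
After 6 (gather 1 cobalt): cobalt=2 mithril=1 paint=4
After 7 (craft ladder): cobalt=1 ladder=1 mithril=1
After 8 (gather 3 mithril): cobalt=1 ladder=1 mithril=4

Answer: cobalt=1 ladder=1 mithril=4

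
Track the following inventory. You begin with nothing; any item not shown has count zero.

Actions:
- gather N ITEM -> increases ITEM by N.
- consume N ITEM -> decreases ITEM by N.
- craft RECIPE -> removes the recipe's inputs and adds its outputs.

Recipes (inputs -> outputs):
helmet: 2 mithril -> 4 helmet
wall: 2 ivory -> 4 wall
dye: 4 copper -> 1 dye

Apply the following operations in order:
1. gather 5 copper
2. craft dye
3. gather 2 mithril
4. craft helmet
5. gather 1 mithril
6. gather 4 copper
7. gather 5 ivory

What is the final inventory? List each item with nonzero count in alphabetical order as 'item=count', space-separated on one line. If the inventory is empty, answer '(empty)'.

After 1 (gather 5 copper): copper=5
After 2 (craft dye): copper=1 dye=1
After 3 (gather 2 mithril): copper=1 dye=1 mithril=2
After 4 (craft helmet): copper=1 dye=1 helmet=4
After 5 (gather 1 mithril): copper=1 dye=1 helmet=4 mithril=1
After 6 (gather 4 copper): copper=5 dye=1 helmet=4 mithril=1
After 7 (gather 5 ivory): copper=5 dye=1 helmet=4 ivory=5 mithril=1

Answer: copper=5 dye=1 helmet=4 ivory=5 mithril=1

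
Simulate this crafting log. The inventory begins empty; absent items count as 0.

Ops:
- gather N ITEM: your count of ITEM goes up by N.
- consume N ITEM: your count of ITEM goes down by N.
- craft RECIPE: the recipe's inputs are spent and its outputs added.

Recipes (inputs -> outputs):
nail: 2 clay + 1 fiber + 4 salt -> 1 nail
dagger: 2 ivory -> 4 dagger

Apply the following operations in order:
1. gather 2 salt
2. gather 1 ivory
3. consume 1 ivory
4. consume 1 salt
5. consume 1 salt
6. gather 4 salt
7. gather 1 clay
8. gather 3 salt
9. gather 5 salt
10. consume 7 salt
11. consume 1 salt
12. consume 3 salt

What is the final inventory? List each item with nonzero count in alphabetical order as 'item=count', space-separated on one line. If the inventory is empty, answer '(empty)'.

After 1 (gather 2 salt): salt=2
After 2 (gather 1 ivory): ivory=1 salt=2
After 3 (consume 1 ivory): salt=2
After 4 (consume 1 salt): salt=1
After 5 (consume 1 salt): (empty)
After 6 (gather 4 salt): salt=4
After 7 (gather 1 clay): clay=1 salt=4
After 8 (gather 3 salt): clay=1 salt=7
After 9 (gather 5 salt): clay=1 salt=12
After 10 (consume 7 salt): clay=1 salt=5
After 11 (consume 1 salt): clay=1 salt=4
After 12 (consume 3 salt): clay=1 salt=1

Answer: clay=1 salt=1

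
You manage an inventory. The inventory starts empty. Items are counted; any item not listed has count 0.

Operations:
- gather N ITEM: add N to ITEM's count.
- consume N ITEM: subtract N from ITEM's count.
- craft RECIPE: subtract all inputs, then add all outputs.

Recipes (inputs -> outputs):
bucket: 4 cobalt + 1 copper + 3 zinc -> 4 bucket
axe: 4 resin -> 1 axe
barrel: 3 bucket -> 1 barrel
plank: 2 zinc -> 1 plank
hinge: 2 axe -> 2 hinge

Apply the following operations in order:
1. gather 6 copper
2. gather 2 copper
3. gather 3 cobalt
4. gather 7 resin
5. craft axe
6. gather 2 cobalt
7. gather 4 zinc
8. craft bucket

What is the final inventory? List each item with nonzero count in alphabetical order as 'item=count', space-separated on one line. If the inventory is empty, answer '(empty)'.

After 1 (gather 6 copper): copper=6
After 2 (gather 2 copper): copper=8
After 3 (gather 3 cobalt): cobalt=3 copper=8
After 4 (gather 7 resin): cobalt=3 copper=8 resin=7
After 5 (craft axe): axe=1 cobalt=3 copper=8 resin=3
After 6 (gather 2 cobalt): axe=1 cobalt=5 copper=8 resin=3
After 7 (gather 4 zinc): axe=1 cobalt=5 copper=8 resin=3 zinc=4
After 8 (craft bucket): axe=1 bucket=4 cobalt=1 copper=7 resin=3 zinc=1

Answer: axe=1 bucket=4 cobalt=1 copper=7 resin=3 zinc=1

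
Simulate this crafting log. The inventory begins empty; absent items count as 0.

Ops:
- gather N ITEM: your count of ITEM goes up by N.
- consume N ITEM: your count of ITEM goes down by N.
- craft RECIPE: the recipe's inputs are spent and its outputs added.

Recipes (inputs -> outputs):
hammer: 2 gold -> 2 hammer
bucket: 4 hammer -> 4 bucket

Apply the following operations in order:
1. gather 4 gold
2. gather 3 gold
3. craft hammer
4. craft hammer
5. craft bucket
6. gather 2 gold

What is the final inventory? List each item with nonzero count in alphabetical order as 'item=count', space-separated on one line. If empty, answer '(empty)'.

Answer: bucket=4 gold=5

Derivation:
After 1 (gather 4 gold): gold=4
After 2 (gather 3 gold): gold=7
After 3 (craft hammer): gold=5 hammer=2
After 4 (craft hammer): gold=3 hammer=4
After 5 (craft bucket): bucket=4 gold=3
After 6 (gather 2 gold): bucket=4 gold=5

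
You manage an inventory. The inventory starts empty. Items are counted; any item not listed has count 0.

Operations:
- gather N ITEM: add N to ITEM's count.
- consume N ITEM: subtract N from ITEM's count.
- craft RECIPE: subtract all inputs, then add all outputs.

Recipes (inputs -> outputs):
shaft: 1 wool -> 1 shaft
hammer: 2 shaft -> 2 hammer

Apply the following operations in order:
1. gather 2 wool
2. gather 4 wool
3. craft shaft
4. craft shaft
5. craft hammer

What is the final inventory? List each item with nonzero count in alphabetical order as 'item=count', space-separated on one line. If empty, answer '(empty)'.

After 1 (gather 2 wool): wool=2
After 2 (gather 4 wool): wool=6
After 3 (craft shaft): shaft=1 wool=5
After 4 (craft shaft): shaft=2 wool=4
After 5 (craft hammer): hammer=2 wool=4

Answer: hammer=2 wool=4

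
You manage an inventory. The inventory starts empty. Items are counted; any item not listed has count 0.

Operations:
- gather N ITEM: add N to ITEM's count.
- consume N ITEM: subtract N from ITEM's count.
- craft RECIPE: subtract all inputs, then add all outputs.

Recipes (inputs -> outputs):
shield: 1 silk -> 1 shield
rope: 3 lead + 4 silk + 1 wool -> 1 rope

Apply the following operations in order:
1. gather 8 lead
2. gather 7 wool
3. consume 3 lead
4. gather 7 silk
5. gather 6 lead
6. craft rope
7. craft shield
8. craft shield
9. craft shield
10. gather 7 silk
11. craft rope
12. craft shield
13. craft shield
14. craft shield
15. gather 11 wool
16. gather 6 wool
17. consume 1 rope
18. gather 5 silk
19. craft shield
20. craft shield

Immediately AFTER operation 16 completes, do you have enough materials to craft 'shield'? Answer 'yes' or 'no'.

Answer: no

Derivation:
After 1 (gather 8 lead): lead=8
After 2 (gather 7 wool): lead=8 wool=7
After 3 (consume 3 lead): lead=5 wool=7
After 4 (gather 7 silk): lead=5 silk=7 wool=7
After 5 (gather 6 lead): lead=11 silk=7 wool=7
After 6 (craft rope): lead=8 rope=1 silk=3 wool=6
After 7 (craft shield): lead=8 rope=1 shield=1 silk=2 wool=6
After 8 (craft shield): lead=8 rope=1 shield=2 silk=1 wool=6
After 9 (craft shield): lead=8 rope=1 shield=3 wool=6
After 10 (gather 7 silk): lead=8 rope=1 shield=3 silk=7 wool=6
After 11 (craft rope): lead=5 rope=2 shield=3 silk=3 wool=5
After 12 (craft shield): lead=5 rope=2 shield=4 silk=2 wool=5
After 13 (craft shield): lead=5 rope=2 shield=5 silk=1 wool=5
After 14 (craft shield): lead=5 rope=2 shield=6 wool=5
After 15 (gather 11 wool): lead=5 rope=2 shield=6 wool=16
After 16 (gather 6 wool): lead=5 rope=2 shield=6 wool=22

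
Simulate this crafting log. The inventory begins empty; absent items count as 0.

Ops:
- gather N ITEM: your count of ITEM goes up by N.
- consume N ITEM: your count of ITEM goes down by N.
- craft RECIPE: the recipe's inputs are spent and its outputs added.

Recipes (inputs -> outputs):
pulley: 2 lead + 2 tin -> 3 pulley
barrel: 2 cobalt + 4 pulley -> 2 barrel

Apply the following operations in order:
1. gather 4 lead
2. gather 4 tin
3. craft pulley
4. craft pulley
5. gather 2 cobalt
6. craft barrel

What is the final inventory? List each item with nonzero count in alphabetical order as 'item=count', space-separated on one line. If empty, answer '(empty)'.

Answer: barrel=2 pulley=2

Derivation:
After 1 (gather 4 lead): lead=4
After 2 (gather 4 tin): lead=4 tin=4
After 3 (craft pulley): lead=2 pulley=3 tin=2
After 4 (craft pulley): pulley=6
After 5 (gather 2 cobalt): cobalt=2 pulley=6
After 6 (craft barrel): barrel=2 pulley=2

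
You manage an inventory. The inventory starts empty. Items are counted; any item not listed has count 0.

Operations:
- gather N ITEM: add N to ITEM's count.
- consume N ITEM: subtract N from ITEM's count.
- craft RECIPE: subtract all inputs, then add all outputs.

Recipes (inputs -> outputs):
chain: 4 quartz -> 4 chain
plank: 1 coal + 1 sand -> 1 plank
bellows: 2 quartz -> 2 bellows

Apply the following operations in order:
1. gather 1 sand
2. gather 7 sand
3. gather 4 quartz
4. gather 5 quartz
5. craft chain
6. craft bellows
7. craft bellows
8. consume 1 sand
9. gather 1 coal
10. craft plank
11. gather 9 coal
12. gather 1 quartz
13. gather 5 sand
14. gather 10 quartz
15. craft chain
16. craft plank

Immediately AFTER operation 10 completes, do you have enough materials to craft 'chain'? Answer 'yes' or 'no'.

Answer: no

Derivation:
After 1 (gather 1 sand): sand=1
After 2 (gather 7 sand): sand=8
After 3 (gather 4 quartz): quartz=4 sand=8
After 4 (gather 5 quartz): quartz=9 sand=8
After 5 (craft chain): chain=4 quartz=5 sand=8
After 6 (craft bellows): bellows=2 chain=4 quartz=3 sand=8
After 7 (craft bellows): bellows=4 chain=4 quartz=1 sand=8
After 8 (consume 1 sand): bellows=4 chain=4 quartz=1 sand=7
After 9 (gather 1 coal): bellows=4 chain=4 coal=1 quartz=1 sand=7
After 10 (craft plank): bellows=4 chain=4 plank=1 quartz=1 sand=6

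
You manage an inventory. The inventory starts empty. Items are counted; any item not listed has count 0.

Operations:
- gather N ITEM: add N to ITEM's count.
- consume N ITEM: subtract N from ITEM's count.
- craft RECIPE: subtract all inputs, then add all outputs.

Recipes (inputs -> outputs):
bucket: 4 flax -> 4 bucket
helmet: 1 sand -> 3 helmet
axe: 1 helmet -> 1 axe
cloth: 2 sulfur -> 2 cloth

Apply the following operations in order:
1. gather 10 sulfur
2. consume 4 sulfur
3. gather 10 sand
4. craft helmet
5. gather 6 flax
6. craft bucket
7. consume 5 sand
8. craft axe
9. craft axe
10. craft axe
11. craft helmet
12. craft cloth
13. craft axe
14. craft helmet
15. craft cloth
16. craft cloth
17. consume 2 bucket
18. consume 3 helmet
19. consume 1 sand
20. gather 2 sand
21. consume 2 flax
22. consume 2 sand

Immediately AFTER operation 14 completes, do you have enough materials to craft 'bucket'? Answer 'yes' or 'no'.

After 1 (gather 10 sulfur): sulfur=10
After 2 (consume 4 sulfur): sulfur=6
After 3 (gather 10 sand): sand=10 sulfur=6
After 4 (craft helmet): helmet=3 sand=9 sulfur=6
After 5 (gather 6 flax): flax=6 helmet=3 sand=9 sulfur=6
After 6 (craft bucket): bucket=4 flax=2 helmet=3 sand=9 sulfur=6
After 7 (consume 5 sand): bucket=4 flax=2 helmet=3 sand=4 sulfur=6
After 8 (craft axe): axe=1 bucket=4 flax=2 helmet=2 sand=4 sulfur=6
After 9 (craft axe): axe=2 bucket=4 flax=2 helmet=1 sand=4 sulfur=6
After 10 (craft axe): axe=3 bucket=4 flax=2 sand=4 sulfur=6
After 11 (craft helmet): axe=3 bucket=4 flax=2 helmet=3 sand=3 sulfur=6
After 12 (craft cloth): axe=3 bucket=4 cloth=2 flax=2 helmet=3 sand=3 sulfur=4
After 13 (craft axe): axe=4 bucket=4 cloth=2 flax=2 helmet=2 sand=3 sulfur=4
After 14 (craft helmet): axe=4 bucket=4 cloth=2 flax=2 helmet=5 sand=2 sulfur=4

Answer: no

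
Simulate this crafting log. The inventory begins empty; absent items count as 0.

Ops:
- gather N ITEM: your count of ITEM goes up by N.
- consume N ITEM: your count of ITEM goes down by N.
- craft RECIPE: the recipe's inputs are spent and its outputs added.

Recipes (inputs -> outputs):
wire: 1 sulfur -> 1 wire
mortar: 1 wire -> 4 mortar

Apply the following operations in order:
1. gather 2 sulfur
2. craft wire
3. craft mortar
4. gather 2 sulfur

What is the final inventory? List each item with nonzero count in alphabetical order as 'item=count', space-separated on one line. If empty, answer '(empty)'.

After 1 (gather 2 sulfur): sulfur=2
After 2 (craft wire): sulfur=1 wire=1
After 3 (craft mortar): mortar=4 sulfur=1
After 4 (gather 2 sulfur): mortar=4 sulfur=3

Answer: mortar=4 sulfur=3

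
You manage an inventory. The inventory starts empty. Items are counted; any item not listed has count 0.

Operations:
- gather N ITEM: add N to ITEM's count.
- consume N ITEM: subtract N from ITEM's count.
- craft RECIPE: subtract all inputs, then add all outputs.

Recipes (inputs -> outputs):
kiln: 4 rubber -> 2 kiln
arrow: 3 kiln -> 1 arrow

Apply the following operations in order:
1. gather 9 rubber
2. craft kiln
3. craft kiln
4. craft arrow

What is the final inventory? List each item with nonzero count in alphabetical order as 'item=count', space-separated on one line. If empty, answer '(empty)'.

After 1 (gather 9 rubber): rubber=9
After 2 (craft kiln): kiln=2 rubber=5
After 3 (craft kiln): kiln=4 rubber=1
After 4 (craft arrow): arrow=1 kiln=1 rubber=1

Answer: arrow=1 kiln=1 rubber=1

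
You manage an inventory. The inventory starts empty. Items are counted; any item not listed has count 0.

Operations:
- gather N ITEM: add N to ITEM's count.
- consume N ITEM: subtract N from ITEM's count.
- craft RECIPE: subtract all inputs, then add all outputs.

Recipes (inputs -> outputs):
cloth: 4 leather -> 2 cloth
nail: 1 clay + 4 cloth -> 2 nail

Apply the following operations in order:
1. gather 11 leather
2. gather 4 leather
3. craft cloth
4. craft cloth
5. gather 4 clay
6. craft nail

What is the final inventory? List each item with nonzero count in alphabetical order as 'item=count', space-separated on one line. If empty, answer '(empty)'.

After 1 (gather 11 leather): leather=11
After 2 (gather 4 leather): leather=15
After 3 (craft cloth): cloth=2 leather=11
After 4 (craft cloth): cloth=4 leather=7
After 5 (gather 4 clay): clay=4 cloth=4 leather=7
After 6 (craft nail): clay=3 leather=7 nail=2

Answer: clay=3 leather=7 nail=2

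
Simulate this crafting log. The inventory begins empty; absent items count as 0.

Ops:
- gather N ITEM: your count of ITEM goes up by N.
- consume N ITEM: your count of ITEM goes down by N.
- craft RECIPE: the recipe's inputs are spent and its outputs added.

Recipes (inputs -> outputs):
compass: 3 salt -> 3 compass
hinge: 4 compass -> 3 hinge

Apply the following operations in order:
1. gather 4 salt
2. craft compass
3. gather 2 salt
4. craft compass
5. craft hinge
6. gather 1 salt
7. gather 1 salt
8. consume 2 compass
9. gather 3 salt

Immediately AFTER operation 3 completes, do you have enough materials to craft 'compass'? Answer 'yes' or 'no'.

Answer: yes

Derivation:
After 1 (gather 4 salt): salt=4
After 2 (craft compass): compass=3 salt=1
After 3 (gather 2 salt): compass=3 salt=3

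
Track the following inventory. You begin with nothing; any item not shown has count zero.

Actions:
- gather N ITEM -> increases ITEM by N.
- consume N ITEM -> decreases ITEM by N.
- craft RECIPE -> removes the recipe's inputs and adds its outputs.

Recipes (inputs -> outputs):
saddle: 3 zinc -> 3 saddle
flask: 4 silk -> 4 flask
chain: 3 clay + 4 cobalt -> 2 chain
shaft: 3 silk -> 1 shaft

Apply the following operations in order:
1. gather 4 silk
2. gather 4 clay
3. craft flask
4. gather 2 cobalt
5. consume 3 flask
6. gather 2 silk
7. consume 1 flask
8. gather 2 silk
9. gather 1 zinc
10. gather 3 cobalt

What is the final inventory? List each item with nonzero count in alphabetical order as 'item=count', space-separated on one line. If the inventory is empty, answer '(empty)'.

Answer: clay=4 cobalt=5 silk=4 zinc=1

Derivation:
After 1 (gather 4 silk): silk=4
After 2 (gather 4 clay): clay=4 silk=4
After 3 (craft flask): clay=4 flask=4
After 4 (gather 2 cobalt): clay=4 cobalt=2 flask=4
After 5 (consume 3 flask): clay=4 cobalt=2 flask=1
After 6 (gather 2 silk): clay=4 cobalt=2 flask=1 silk=2
After 7 (consume 1 flask): clay=4 cobalt=2 silk=2
After 8 (gather 2 silk): clay=4 cobalt=2 silk=4
After 9 (gather 1 zinc): clay=4 cobalt=2 silk=4 zinc=1
After 10 (gather 3 cobalt): clay=4 cobalt=5 silk=4 zinc=1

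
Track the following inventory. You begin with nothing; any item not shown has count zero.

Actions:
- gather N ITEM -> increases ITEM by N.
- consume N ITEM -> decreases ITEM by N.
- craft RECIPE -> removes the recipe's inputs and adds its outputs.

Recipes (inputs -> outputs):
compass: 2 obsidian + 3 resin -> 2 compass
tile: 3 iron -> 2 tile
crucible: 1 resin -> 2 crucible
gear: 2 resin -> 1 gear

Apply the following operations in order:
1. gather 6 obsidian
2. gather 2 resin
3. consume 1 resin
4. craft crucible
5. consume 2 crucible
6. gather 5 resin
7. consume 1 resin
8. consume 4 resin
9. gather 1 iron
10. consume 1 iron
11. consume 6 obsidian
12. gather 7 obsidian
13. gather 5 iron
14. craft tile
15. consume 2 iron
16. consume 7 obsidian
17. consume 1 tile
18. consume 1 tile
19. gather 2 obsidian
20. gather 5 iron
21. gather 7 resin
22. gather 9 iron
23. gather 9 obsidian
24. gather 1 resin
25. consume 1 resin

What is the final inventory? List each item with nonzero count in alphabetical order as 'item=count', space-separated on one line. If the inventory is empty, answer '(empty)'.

Answer: iron=14 obsidian=11 resin=7

Derivation:
After 1 (gather 6 obsidian): obsidian=6
After 2 (gather 2 resin): obsidian=6 resin=2
After 3 (consume 1 resin): obsidian=6 resin=1
After 4 (craft crucible): crucible=2 obsidian=6
After 5 (consume 2 crucible): obsidian=6
After 6 (gather 5 resin): obsidian=6 resin=5
After 7 (consume 1 resin): obsidian=6 resin=4
After 8 (consume 4 resin): obsidian=6
After 9 (gather 1 iron): iron=1 obsidian=6
After 10 (consume 1 iron): obsidian=6
After 11 (consume 6 obsidian): (empty)
After 12 (gather 7 obsidian): obsidian=7
After 13 (gather 5 iron): iron=5 obsidian=7
After 14 (craft tile): iron=2 obsidian=7 tile=2
After 15 (consume 2 iron): obsidian=7 tile=2
After 16 (consume 7 obsidian): tile=2
After 17 (consume 1 tile): tile=1
After 18 (consume 1 tile): (empty)
After 19 (gather 2 obsidian): obsidian=2
After 20 (gather 5 iron): iron=5 obsidian=2
After 21 (gather 7 resin): iron=5 obsidian=2 resin=7
After 22 (gather 9 iron): iron=14 obsidian=2 resin=7
After 23 (gather 9 obsidian): iron=14 obsidian=11 resin=7
After 24 (gather 1 resin): iron=14 obsidian=11 resin=8
After 25 (consume 1 resin): iron=14 obsidian=11 resin=7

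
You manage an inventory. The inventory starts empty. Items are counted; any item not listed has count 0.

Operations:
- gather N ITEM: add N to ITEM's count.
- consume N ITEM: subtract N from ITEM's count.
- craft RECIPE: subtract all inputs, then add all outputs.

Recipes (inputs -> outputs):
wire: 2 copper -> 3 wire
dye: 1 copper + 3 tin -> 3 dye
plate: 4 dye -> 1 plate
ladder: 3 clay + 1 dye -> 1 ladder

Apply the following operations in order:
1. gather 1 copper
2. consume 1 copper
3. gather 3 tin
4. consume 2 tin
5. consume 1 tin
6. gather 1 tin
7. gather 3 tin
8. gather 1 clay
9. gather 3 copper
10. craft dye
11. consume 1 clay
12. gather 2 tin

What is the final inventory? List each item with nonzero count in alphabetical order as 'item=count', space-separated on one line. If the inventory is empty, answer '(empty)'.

Answer: copper=2 dye=3 tin=3

Derivation:
After 1 (gather 1 copper): copper=1
After 2 (consume 1 copper): (empty)
After 3 (gather 3 tin): tin=3
After 4 (consume 2 tin): tin=1
After 5 (consume 1 tin): (empty)
After 6 (gather 1 tin): tin=1
After 7 (gather 3 tin): tin=4
After 8 (gather 1 clay): clay=1 tin=4
After 9 (gather 3 copper): clay=1 copper=3 tin=4
After 10 (craft dye): clay=1 copper=2 dye=3 tin=1
After 11 (consume 1 clay): copper=2 dye=3 tin=1
After 12 (gather 2 tin): copper=2 dye=3 tin=3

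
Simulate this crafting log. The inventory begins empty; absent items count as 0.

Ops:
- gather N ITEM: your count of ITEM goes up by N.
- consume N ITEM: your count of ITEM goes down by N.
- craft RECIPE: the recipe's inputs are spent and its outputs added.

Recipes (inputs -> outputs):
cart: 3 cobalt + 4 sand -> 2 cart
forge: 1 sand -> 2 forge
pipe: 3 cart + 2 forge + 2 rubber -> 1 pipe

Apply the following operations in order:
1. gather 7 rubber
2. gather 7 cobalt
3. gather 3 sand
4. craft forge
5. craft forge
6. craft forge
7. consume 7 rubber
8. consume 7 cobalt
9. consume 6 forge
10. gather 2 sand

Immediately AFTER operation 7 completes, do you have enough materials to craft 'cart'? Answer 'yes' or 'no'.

After 1 (gather 7 rubber): rubber=7
After 2 (gather 7 cobalt): cobalt=7 rubber=7
After 3 (gather 3 sand): cobalt=7 rubber=7 sand=3
After 4 (craft forge): cobalt=7 forge=2 rubber=7 sand=2
After 5 (craft forge): cobalt=7 forge=4 rubber=7 sand=1
After 6 (craft forge): cobalt=7 forge=6 rubber=7
After 7 (consume 7 rubber): cobalt=7 forge=6

Answer: no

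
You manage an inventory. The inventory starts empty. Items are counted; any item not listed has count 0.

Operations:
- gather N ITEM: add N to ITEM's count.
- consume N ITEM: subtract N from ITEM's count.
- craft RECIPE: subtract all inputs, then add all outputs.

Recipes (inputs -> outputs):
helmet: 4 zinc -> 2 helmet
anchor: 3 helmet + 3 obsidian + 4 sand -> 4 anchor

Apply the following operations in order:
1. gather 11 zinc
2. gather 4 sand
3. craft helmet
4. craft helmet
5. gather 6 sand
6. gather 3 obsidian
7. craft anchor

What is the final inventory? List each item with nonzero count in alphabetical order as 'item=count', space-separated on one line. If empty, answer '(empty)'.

Answer: anchor=4 helmet=1 sand=6 zinc=3

Derivation:
After 1 (gather 11 zinc): zinc=11
After 2 (gather 4 sand): sand=4 zinc=11
After 3 (craft helmet): helmet=2 sand=4 zinc=7
After 4 (craft helmet): helmet=4 sand=4 zinc=3
After 5 (gather 6 sand): helmet=4 sand=10 zinc=3
After 6 (gather 3 obsidian): helmet=4 obsidian=3 sand=10 zinc=3
After 7 (craft anchor): anchor=4 helmet=1 sand=6 zinc=3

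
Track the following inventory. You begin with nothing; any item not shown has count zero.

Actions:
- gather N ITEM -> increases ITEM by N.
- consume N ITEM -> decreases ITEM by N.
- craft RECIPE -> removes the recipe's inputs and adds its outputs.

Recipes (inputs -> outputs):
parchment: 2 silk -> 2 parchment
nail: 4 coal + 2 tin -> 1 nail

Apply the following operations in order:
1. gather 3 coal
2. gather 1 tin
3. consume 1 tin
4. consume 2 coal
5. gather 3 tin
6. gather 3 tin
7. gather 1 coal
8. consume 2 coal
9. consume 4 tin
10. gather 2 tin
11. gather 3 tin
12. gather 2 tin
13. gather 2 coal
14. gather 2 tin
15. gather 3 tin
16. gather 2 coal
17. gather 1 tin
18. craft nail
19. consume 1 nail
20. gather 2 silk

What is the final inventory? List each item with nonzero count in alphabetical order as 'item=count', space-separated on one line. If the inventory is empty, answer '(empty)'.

After 1 (gather 3 coal): coal=3
After 2 (gather 1 tin): coal=3 tin=1
After 3 (consume 1 tin): coal=3
After 4 (consume 2 coal): coal=1
After 5 (gather 3 tin): coal=1 tin=3
After 6 (gather 3 tin): coal=1 tin=6
After 7 (gather 1 coal): coal=2 tin=6
After 8 (consume 2 coal): tin=6
After 9 (consume 4 tin): tin=2
After 10 (gather 2 tin): tin=4
After 11 (gather 3 tin): tin=7
After 12 (gather 2 tin): tin=9
After 13 (gather 2 coal): coal=2 tin=9
After 14 (gather 2 tin): coal=2 tin=11
After 15 (gather 3 tin): coal=2 tin=14
After 16 (gather 2 coal): coal=4 tin=14
After 17 (gather 1 tin): coal=4 tin=15
After 18 (craft nail): nail=1 tin=13
After 19 (consume 1 nail): tin=13
After 20 (gather 2 silk): silk=2 tin=13

Answer: silk=2 tin=13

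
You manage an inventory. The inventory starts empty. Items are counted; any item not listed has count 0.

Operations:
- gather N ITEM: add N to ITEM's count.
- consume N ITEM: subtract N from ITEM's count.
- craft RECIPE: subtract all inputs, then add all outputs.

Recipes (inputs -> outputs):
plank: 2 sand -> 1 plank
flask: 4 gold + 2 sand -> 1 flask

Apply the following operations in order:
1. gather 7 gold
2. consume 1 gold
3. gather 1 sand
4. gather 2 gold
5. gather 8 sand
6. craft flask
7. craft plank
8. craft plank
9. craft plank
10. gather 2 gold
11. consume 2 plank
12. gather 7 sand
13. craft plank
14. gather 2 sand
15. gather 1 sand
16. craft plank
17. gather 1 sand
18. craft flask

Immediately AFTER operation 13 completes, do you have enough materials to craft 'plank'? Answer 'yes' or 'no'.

After 1 (gather 7 gold): gold=7
After 2 (consume 1 gold): gold=6
After 3 (gather 1 sand): gold=6 sand=1
After 4 (gather 2 gold): gold=8 sand=1
After 5 (gather 8 sand): gold=8 sand=9
After 6 (craft flask): flask=1 gold=4 sand=7
After 7 (craft plank): flask=1 gold=4 plank=1 sand=5
After 8 (craft plank): flask=1 gold=4 plank=2 sand=3
After 9 (craft plank): flask=1 gold=4 plank=3 sand=1
After 10 (gather 2 gold): flask=1 gold=6 plank=3 sand=1
After 11 (consume 2 plank): flask=1 gold=6 plank=1 sand=1
After 12 (gather 7 sand): flask=1 gold=6 plank=1 sand=8
After 13 (craft plank): flask=1 gold=6 plank=2 sand=6

Answer: yes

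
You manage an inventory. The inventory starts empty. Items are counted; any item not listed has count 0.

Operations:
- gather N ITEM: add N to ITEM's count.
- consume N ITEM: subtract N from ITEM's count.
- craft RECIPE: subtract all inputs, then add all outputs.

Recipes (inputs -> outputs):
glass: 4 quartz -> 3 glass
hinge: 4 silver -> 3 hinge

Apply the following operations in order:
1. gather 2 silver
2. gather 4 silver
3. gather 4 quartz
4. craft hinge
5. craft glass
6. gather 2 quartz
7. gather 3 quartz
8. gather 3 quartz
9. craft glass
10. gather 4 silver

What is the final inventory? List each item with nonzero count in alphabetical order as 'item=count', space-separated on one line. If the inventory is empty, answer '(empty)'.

After 1 (gather 2 silver): silver=2
After 2 (gather 4 silver): silver=6
After 3 (gather 4 quartz): quartz=4 silver=6
After 4 (craft hinge): hinge=3 quartz=4 silver=2
After 5 (craft glass): glass=3 hinge=3 silver=2
After 6 (gather 2 quartz): glass=3 hinge=3 quartz=2 silver=2
After 7 (gather 3 quartz): glass=3 hinge=3 quartz=5 silver=2
After 8 (gather 3 quartz): glass=3 hinge=3 quartz=8 silver=2
After 9 (craft glass): glass=6 hinge=3 quartz=4 silver=2
After 10 (gather 4 silver): glass=6 hinge=3 quartz=4 silver=6

Answer: glass=6 hinge=3 quartz=4 silver=6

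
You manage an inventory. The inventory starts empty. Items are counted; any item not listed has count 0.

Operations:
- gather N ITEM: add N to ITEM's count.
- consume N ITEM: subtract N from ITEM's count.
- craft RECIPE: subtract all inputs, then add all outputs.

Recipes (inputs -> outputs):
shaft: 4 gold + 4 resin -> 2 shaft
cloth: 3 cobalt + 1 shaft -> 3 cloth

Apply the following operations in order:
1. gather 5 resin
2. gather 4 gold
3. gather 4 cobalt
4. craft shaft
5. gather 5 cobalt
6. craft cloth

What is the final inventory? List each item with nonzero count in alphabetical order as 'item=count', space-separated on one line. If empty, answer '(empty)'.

Answer: cloth=3 cobalt=6 resin=1 shaft=1

Derivation:
After 1 (gather 5 resin): resin=5
After 2 (gather 4 gold): gold=4 resin=5
After 3 (gather 4 cobalt): cobalt=4 gold=4 resin=5
After 4 (craft shaft): cobalt=4 resin=1 shaft=2
After 5 (gather 5 cobalt): cobalt=9 resin=1 shaft=2
After 6 (craft cloth): cloth=3 cobalt=6 resin=1 shaft=1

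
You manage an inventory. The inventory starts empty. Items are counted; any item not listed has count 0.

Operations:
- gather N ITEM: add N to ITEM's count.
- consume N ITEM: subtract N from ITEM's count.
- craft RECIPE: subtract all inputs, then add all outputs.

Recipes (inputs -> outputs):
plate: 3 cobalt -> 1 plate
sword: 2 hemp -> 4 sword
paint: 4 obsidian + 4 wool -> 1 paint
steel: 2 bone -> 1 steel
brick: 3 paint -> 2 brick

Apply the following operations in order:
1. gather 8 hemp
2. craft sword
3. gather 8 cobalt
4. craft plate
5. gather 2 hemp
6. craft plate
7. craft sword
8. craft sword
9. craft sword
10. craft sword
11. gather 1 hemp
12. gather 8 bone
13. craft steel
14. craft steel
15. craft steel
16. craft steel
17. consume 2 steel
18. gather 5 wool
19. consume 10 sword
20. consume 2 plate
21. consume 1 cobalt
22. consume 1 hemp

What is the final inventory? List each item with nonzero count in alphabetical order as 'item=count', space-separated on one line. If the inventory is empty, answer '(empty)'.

Answer: cobalt=1 steel=2 sword=10 wool=5

Derivation:
After 1 (gather 8 hemp): hemp=8
After 2 (craft sword): hemp=6 sword=4
After 3 (gather 8 cobalt): cobalt=8 hemp=6 sword=4
After 4 (craft plate): cobalt=5 hemp=6 plate=1 sword=4
After 5 (gather 2 hemp): cobalt=5 hemp=8 plate=1 sword=4
After 6 (craft plate): cobalt=2 hemp=8 plate=2 sword=4
After 7 (craft sword): cobalt=2 hemp=6 plate=2 sword=8
After 8 (craft sword): cobalt=2 hemp=4 plate=2 sword=12
After 9 (craft sword): cobalt=2 hemp=2 plate=2 sword=16
After 10 (craft sword): cobalt=2 plate=2 sword=20
After 11 (gather 1 hemp): cobalt=2 hemp=1 plate=2 sword=20
After 12 (gather 8 bone): bone=8 cobalt=2 hemp=1 plate=2 sword=20
After 13 (craft steel): bone=6 cobalt=2 hemp=1 plate=2 steel=1 sword=20
After 14 (craft steel): bone=4 cobalt=2 hemp=1 plate=2 steel=2 sword=20
After 15 (craft steel): bone=2 cobalt=2 hemp=1 plate=2 steel=3 sword=20
After 16 (craft steel): cobalt=2 hemp=1 plate=2 steel=4 sword=20
After 17 (consume 2 steel): cobalt=2 hemp=1 plate=2 steel=2 sword=20
After 18 (gather 5 wool): cobalt=2 hemp=1 plate=2 steel=2 sword=20 wool=5
After 19 (consume 10 sword): cobalt=2 hemp=1 plate=2 steel=2 sword=10 wool=5
After 20 (consume 2 plate): cobalt=2 hemp=1 steel=2 sword=10 wool=5
After 21 (consume 1 cobalt): cobalt=1 hemp=1 steel=2 sword=10 wool=5
After 22 (consume 1 hemp): cobalt=1 steel=2 sword=10 wool=5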